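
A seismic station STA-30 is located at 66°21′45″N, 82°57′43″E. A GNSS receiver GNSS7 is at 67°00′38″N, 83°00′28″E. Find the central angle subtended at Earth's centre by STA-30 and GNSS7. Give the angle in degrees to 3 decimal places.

0.648°

STA-30: φ = +66.36250°, λ = +82.96194°
GNSS7: φ = +67.01056°, λ = +83.00778°
Δφ = 0.6481°,  Δλ = 0.0458°
a = sin²(Δφ/2) + cos φ₁ cos φ₂ sin²(Δλ/2) = 0.000032
c = 2·arcsin(√a) = 0.011315 rad = 0.6483°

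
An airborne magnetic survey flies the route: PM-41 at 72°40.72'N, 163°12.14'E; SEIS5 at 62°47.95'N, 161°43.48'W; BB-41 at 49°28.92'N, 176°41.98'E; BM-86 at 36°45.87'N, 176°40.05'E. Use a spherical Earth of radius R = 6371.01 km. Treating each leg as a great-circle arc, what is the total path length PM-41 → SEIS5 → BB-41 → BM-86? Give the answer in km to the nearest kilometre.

5187 km

PM-41: φ = +72.67867°, λ = +163.20233°
SEIS5: φ = +62.79917°, λ = -161.72467°
BB-41: φ = +49.48200°, λ = +176.69967°
BM-86: φ = +36.76450°, λ = +176.66750°
PM-41→SEIS5: c = 0.282152 rad, d = 1797.59 km
SEIS5→BB-41: c = 0.310105 rad, d = 1975.68 km
BB-41→BM-86: c = 0.221963 rad, d = 1414.13 km
Total = 1797.59 + 1975.68 + 1414.13 = 5187.40 km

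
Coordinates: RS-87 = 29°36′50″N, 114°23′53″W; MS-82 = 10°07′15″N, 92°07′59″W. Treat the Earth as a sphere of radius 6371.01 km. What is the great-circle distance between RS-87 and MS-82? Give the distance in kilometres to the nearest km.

3168 km

RS-87: φ = +29.61389°, λ = -114.39806°
MS-82: φ = +10.12083°, λ = -92.13306°
Δφ = -19.4931°,  Δλ = 22.2650°
a = sin²(Δφ/2) + cos φ₁ cos φ₂ sin²(Δλ/2) = 0.060564
c = 2·arcsin(√a) = 0.497306 rad = 28.4935°
d = R·c = 6371.01 × 0.497306 = 3168.3 km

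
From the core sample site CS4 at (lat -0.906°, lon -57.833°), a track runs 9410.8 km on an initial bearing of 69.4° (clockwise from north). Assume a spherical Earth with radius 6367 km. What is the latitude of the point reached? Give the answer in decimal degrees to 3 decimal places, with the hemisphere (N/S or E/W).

δ = d/R = 9410.8/6367 = 1.478059 rad
φ₂ = arcsin(sin φ₁ cos δ + cos φ₁ sin δ cos θ)
   = arcsin(-0.01581·0.09260 + 0.99987·0.99570·0.35184) = 20.41526°
λ₂ = λ₁ + atan2(sin θ sin δ cos φ₁, cos δ − sin φ₁ sin φ₂) = 26.15657°

20.415°N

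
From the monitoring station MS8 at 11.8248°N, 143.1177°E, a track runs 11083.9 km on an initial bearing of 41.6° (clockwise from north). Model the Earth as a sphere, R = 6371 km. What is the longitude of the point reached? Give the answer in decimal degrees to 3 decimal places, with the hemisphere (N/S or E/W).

δ = d/R = 11083.9/6371 = 1.739743 rad
φ₂ = arcsin(sin φ₁ cos δ + cos φ₁ sin δ cos θ)
   = arcsin(0.20492·-0.16814 + 0.97878·0.98576·0.74780) = 43.39721°
λ₂ = λ₁ + atan2(sin θ sin δ cos φ₁, cos δ − sin φ₁ sin φ₂) = -101.13573°

101.136°W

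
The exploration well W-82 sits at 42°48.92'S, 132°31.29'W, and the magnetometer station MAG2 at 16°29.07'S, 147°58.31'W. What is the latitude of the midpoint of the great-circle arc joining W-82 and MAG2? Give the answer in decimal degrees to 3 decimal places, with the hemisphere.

W-82: φ = -42.81533°, λ = -132.52150°
MAG2: φ = -16.48450°, λ = -147.97183°
Bx = cos φ₂ cos Δλ = 0.924244,  By = cos φ₂ sin Δλ = -0.255453
φₘ = atan2(sin φ₁ + sin φ₂, √((cos φ₁ + Bx)² + By²)) = -29.87098°
λₘ = λ₁ + atan2(By, cos φ₁ + Bx) = -141.28144°

29.871°S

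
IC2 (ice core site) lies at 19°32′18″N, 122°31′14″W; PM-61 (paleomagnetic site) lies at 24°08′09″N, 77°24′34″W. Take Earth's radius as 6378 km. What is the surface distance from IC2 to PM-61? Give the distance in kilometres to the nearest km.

IC2: φ = +19.53833°, λ = -122.52056°
PM-61: φ = +24.13583°, λ = -77.40944°
Δφ = 4.5975°,  Δλ = 45.1111°
a = sin²(Δφ/2) + cos φ₁ cos φ₂ sin²(Δλ/2) = 0.128148
c = 2·arcsin(√a) = 0.732201 rad = 41.9520°
d = R·c = 6378 × 0.732201 = 4670.0 km

4670 km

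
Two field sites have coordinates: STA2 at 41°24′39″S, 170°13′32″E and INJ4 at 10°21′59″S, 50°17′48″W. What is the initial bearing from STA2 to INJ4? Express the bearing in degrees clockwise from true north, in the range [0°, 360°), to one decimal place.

134.6°

STA2: φ = -41.41083°, λ = +170.22556°
INJ4: φ = -10.36639°, λ = -50.29667°
Δλ = 139.4778°
y = sin Δλ · cos φ₂ = 0.639137
x = cos φ₁ sin φ₂ − sin φ₁ cos φ₂ cos Δλ = -0.629554
θ = atan2(y, x) = 134.5672° → 134.5672° (mod 360°)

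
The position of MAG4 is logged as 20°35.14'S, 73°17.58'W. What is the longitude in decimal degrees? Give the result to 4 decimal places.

73.2930°W

73° + 17.58′/60 = 73 + 0.29300 = 73.2930°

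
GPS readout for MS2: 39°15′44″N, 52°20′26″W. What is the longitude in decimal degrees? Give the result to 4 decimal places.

52° + 20′/60 + 26″/3600 = 52 + 0.33333 + 0.00722 = 52.3406°

52.3406°W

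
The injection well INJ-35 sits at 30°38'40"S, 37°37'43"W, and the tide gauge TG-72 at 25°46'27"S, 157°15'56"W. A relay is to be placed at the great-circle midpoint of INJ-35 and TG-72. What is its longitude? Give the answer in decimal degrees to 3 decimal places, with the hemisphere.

99.693°W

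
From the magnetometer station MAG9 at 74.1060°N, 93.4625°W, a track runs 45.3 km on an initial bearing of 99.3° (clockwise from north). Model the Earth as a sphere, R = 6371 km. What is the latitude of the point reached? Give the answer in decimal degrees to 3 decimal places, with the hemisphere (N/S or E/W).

74.035°N

δ = d/R = 45.3/6371 = 0.007110 rad
φ₂ = arcsin(sin φ₁ cos δ + cos φ₁ sin δ cos θ)
   = arcsin(0.96177·0.99997 + 0.27386·0.00711·-0.16160) = 74.03523°
λ₂ = λ₁ + atan2(sin θ sin δ cos φ₁, cos δ − sin φ₁ sin φ₂) = -92.00064°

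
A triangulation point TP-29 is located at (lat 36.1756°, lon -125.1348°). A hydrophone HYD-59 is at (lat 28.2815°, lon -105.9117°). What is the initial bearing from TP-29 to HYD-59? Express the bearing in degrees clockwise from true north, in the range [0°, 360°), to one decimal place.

Δλ = 19.2231°
y = sin Δλ · cos φ₂ = 0.289945
x = cos φ₁ sin φ₂ − sin φ₁ cos φ₂ cos Δλ = -0.108360
θ = atan2(y, x) = 110.4921° → 110.4921° (mod 360°)

110.5°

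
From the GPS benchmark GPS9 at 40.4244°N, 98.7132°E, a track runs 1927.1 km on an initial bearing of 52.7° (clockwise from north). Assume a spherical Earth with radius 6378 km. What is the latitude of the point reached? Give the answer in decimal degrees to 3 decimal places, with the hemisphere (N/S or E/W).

δ = d/R = 1927.1/6378 = 0.302148 rad
φ₂ = arcsin(sin φ₁ cos δ + cos φ₁ sin δ cos θ)
   = arcsin(0.64844·0.95470 + 0.76126·0.29757·0.60599) = 49.14293°
λ₂ = λ₁ + atan2(sin θ sin δ cos φ₁, cos δ − sin φ₁ sin φ₂) = 119.92681°

49.143°N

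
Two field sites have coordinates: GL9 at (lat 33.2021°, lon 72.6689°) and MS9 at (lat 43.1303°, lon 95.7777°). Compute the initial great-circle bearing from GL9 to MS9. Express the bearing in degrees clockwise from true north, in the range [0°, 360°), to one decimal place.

54.5°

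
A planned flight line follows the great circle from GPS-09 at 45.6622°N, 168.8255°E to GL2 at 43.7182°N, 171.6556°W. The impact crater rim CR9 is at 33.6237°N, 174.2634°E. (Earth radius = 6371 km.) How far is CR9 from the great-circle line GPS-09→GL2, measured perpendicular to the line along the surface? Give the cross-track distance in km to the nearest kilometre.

1312 km

δ₁₃ = central angle GPS-09→CR9 = 0.222320 rad  (haversine)
θ₁₃ = bearing GPS-09→CR9 = 159.029°,  θ₁₂ = bearing GPS-09→GL2 = 91.000°
dₓₜ = R·arcsin(sin δ₁₃ · sin(θ₁₃ − θ₁₂)) = 6371·arcsin(0.22049·sin(68.029°)) = 1311.995 km
|dₓₜ| = 1311.995 km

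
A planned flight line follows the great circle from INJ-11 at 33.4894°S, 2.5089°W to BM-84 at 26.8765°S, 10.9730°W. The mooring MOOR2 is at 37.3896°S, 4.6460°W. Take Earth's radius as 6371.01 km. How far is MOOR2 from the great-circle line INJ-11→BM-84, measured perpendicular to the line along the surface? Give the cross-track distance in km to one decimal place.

δ₁₃ = central angle INJ-11→MOOR2 = 0.074540 rad  (haversine)
θ₁₃ = bearing INJ-11→MOOR2 = 203.444°,  θ₁₂ = bearing INJ-11→BM-84 = 309.906°
dₓₜ = R·arcsin(sin δ₁₃ · sin(θ₁₃ − θ₁₂)) = 6371.01·arcsin(0.07447·sin(-106.462°)) = -455.395 km
|dₓₜ| = 455.395 km

455.4 km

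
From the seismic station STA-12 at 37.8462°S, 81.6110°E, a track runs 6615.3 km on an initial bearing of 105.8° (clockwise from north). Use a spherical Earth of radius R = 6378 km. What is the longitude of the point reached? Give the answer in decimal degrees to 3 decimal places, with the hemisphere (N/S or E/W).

154.325°E

δ = d/R = 6615.3/6378 = 1.037206 rad
φ₂ = arcsin(sin φ₁ cos δ + cos φ₁ sin δ cos θ)
   = arcsin(-0.61354·0.50863 + 0.78966·0.86099·-0.27228) = -29.81396°
λ₂ = λ₁ + atan2(sin θ sin δ cos φ₁, cos δ − sin φ₁ sin φ₂) = 154.32519°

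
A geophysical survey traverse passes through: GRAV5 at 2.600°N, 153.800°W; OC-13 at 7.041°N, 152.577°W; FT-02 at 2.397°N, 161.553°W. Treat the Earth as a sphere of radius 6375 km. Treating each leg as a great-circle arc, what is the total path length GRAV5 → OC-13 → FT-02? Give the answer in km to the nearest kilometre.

1634 km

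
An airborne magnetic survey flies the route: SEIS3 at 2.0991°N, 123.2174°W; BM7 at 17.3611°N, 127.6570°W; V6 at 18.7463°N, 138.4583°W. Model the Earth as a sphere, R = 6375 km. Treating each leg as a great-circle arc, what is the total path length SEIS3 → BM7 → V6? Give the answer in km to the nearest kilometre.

SEIS3→BM7: c = 0.277036 rad, d = 1766.10 km
BM7→V6: c = 0.180829 rad, d = 1152.78 km
Total = 1766.10 + 1152.78 = 2918.89 km

2919 km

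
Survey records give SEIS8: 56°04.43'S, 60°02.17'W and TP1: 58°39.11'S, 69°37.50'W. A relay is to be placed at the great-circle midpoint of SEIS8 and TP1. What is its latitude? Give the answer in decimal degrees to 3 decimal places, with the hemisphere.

57.454°S

SEIS8: φ = -56.07383°, λ = -60.03617°
TP1: φ = -58.65183°, λ = -69.62500°
Bx = cos φ₂ cos Δλ = 0.512969,  By = cos φ₂ sin Δλ = -0.086659
φₘ = atan2(sin φ₁ + sin φ₂, √((cos φ₁ + Bx)² + By²)) = -57.45386°
λₘ = λ₁ + atan2(By, cos φ₁ + Bx) = -64.66174°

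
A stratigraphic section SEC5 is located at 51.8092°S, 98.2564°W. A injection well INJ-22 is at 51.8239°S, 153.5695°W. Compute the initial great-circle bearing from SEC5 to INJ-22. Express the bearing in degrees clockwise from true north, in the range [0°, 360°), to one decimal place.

247.6°

Δλ = -55.3131°
y = sin Δλ · cos φ₂ = -0.508232
x = cos φ₁ sin φ₂ − sin φ₁ cos φ₂ cos Δλ = -0.209585
θ = atan2(y, x) = -112.4103° → 247.5897° (mod 360°)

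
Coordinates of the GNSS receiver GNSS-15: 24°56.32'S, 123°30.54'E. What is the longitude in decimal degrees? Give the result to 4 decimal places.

123.5090°E

123° + 30.54′/60 = 123 + 0.50900 = 123.5090°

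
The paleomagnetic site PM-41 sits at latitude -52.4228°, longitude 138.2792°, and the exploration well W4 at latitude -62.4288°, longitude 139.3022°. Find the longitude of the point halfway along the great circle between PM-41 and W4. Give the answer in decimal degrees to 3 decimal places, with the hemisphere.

Bx = cos φ₂ cos Δλ = 0.462777,  By = cos φ₂ sin Δλ = 0.008264
φₘ = atan2(sin φ₁ + sin φ₂, √((cos φ₁ + Bx)² + By²)) = -57.42682°
λₘ = λ₁ + atan2(By, cos φ₁ + Bx) = 138.72061°

138.721°E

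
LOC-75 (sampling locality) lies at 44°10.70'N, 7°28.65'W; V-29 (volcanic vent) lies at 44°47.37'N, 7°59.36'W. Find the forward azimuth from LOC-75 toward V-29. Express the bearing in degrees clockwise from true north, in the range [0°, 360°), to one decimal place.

LOC-75: φ = +44.17833°, λ = -7.47750°
V-29: φ = +44.78950°, λ = -7.98933°
Δλ = -0.5118°
y = sin Δλ · cos φ₂ = -0.006340
x = cos φ₁ sin φ₂ − sin φ₁ cos φ₂ cos Δλ = 0.010686
θ = atan2(y, x) = -30.6789° → 329.3211° (mod 360°)

329.3°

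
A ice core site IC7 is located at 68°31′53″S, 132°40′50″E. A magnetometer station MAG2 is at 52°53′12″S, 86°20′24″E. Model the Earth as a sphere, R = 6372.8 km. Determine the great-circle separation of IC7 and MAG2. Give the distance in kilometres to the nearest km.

2953 km

IC7: φ = -68.53139°, λ = +132.68056°
MAG2: φ = -52.88667°, λ = +86.34000°
Δφ = 15.6447°,  Δλ = -46.3406°
a = sin²(Δφ/2) + cos φ₁ cos φ₂ sin²(Δλ/2) = 0.052713
c = 2·arcsin(√a) = 0.463318 rad = 26.5461°
d = R·c = 6372.8 × 0.463318 = 2952.6 km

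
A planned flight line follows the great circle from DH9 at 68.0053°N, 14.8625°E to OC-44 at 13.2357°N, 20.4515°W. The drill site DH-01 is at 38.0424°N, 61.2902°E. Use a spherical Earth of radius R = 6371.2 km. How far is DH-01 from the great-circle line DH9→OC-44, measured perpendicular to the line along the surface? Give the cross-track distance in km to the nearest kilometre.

4179 km

δ₁₃ = central angle DH9→DH-01 = 0.684560 rad  (haversine)
θ₁₃ = bearing DH9→DH-01 = 115.531°,  θ₁₂ = bearing DH9→OC-44 = 220.849°
dₓₜ = R·arcsin(sin δ₁₃ · sin(θ₁₃ − θ₁₂)) = 6371.2·arcsin(0.63233·sin(-105.319°)) = -4178.819 km
|dₓₜ| = 4178.819 km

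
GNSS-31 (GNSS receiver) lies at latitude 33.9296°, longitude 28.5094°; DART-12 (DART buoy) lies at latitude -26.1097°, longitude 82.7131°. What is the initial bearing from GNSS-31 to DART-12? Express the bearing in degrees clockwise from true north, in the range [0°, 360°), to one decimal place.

132.1°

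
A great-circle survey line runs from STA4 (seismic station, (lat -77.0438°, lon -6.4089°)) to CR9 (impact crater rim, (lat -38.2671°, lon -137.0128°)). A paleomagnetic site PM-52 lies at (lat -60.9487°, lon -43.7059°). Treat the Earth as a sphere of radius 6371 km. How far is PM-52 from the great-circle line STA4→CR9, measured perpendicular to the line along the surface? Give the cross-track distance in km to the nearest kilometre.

δ₁₃ = central angle STA4→PM-52 = 0.352423 rad  (haversine)
θ₁₃ = bearing STA4→PM-52 = 301.521°,  θ₁₂ = bearing STA4→CR9 = 223.107°
dₓₜ = R·arcsin(sin δ₁₃ · sin(θ₁₃ − θ₁₂)) = 6371·arcsin(0.34517·sin(78.413°)) = 2197.607 km
|dₓₜ| = 2197.607 km

2198 km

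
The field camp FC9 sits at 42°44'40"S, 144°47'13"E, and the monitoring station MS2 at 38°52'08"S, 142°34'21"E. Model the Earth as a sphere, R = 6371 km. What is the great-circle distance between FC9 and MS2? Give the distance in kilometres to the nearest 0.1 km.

469.5 km

FC9: φ = -42.74444°, λ = +144.78694°
MS2: φ = -38.86889°, λ = +142.57250°
Δφ = 3.8756°,  Δλ = -2.2144°
a = sin²(Δφ/2) + cos φ₁ cos φ₂ sin²(Δλ/2) = 0.001357
c = 2·arcsin(√a) = 0.073689 rad = 4.2221°
d = R·c = 6371 × 0.073689 = 469.5 km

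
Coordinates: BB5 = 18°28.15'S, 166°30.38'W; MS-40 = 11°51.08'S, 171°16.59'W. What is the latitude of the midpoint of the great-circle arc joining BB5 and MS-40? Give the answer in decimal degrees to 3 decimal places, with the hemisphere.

BB5: φ = -18.46917°, λ = -166.50633°
MS-40: φ = -11.85133°, λ = -171.27650°
Bx = cos φ₂ cos Δλ = 0.975294,  By = cos φ₂ sin Δλ = -0.081386
φₘ = atan2(sin φ₁ + sin φ₂, √((cos φ₁ + Bx)² + By²)) = -15.17279°
λₘ = λ₁ + atan2(By, cos φ₁ + Bx) = -168.92880°

15.173°S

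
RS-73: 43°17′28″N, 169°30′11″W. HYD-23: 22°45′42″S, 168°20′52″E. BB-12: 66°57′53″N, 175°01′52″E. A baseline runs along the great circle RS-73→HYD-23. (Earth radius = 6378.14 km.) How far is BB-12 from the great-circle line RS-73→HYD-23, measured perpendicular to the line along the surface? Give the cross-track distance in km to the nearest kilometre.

1611 km

RS-73: φ = +43.29111°, λ = -169.50306°
HYD-23: φ = -22.76167°, λ = +168.34778°
BB-12: φ = +66.96472°, λ = +175.03111°
δ₁₃ = central angle RS-73→BB-12 = 0.438159 rad  (haversine)
θ₁₃ = bearing RS-73→BB-12 = 345.763°,  θ₁₂ = bearing RS-73→HYD-23 = 201.844°
dₓₜ = R·arcsin(sin δ₁₃ · sin(θ₁₃ − θ₁₂)) = 6378.14·arcsin(0.42427·sin(143.918°)) = 1610.775 km
|dₓₜ| = 1610.775 km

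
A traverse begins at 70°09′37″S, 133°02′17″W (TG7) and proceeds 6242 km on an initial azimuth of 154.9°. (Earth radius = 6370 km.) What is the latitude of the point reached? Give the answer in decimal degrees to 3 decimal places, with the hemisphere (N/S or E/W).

51.193°S

TG7: φ = -70.16028°, λ = -133.03806°
δ = d/R = 6242/6370 = 0.979906 rad
φ₂ = arcsin(sin φ₁ cos δ + cos φ₁ sin δ cos θ)
   = arcsin(-0.94065·0.55710 + 0.33939·0.83044·-0.90557) = -51.19327°
λ₂ = λ₁ + atan2(sin θ sin δ cos φ₁, cos δ − sin φ₁ sin φ₂) = 12.75982°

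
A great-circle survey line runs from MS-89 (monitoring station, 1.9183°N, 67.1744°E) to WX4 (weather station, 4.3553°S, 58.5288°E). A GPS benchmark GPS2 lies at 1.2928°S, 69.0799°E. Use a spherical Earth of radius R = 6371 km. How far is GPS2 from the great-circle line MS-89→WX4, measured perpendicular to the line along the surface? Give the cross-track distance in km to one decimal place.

δ₁₃ = central angle MS-89→GPS2 = 0.065167 rad  (haversine)
θ₁₃ = bearing MS-89→GPS2 = 149.304°,  θ₁₂ = bearing MS-89→WX4 = 234.001°
dₓₜ = R·arcsin(sin δ₁₃ · sin(θ₁₃ − θ₁₂)) = 6371·arcsin(0.06512·sin(-84.697°)) = -413.396 km
|dₓₜ| = 413.396 km

413.4 km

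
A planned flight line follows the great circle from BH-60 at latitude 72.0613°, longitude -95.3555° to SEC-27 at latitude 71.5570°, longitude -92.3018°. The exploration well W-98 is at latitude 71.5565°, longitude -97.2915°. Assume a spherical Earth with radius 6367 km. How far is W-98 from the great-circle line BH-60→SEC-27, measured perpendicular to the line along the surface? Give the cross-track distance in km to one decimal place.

δ₁₃ = central angle BH-60→W-98 = 0.013743 rad  (haversine)
θ₁₃ = bearing BH-60→W-98 = 231.053°,  θ₁₂ = bearing BH-60→SEC-27 = 116.422°
dₓₜ = R·arcsin(sin δ₁₃ · sin(θ₁₃ − θ₁₂)) = 6367·arcsin(0.01374·sin(114.631°)) = 79.539 km
|dₓₜ| = 79.539 km

79.5 km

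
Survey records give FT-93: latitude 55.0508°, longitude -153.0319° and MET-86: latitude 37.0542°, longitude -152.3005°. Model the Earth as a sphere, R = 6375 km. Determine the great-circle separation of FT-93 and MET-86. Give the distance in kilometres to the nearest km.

Δφ = -17.9966°,  Δλ = 0.7314°
a = sin²(Δφ/2) + cos φ₁ cos φ₂ sin²(Δλ/2) = 0.024481
c = 2·arcsin(√a) = 0.314220 rad = 18.0035°
d = R·c = 6375 × 0.314220 = 2003.2 km

2003 km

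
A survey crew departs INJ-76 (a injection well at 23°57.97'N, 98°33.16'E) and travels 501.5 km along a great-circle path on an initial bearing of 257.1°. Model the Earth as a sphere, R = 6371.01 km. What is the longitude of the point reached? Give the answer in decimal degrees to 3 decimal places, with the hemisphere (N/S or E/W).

93.780°E

INJ-76: φ = +23.96617°, λ = +98.55267°
δ = d/R = 501.5/6371.01 = 0.078716 rad
φ₂ = arcsin(sin φ₁ cos δ + cos φ₁ sin δ cos θ)
   = arcsin(0.40620·0.99690 + 0.91379·0.07863·-0.22325) = 22.88593°
λ₂ = λ₁ + atan2(sin θ sin δ cos φ₁, cos δ − sin φ₁ sin φ₂) = 93.78018°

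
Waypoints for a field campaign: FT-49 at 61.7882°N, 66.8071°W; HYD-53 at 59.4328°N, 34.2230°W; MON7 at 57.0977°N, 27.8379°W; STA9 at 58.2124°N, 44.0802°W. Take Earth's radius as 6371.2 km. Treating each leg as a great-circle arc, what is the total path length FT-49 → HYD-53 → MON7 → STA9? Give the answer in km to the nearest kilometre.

3204 km

FT-49→HYD-53: c = 0.279058 rad, d = 1777.93 km
HYD-53→MON7: c = 0.071345 rad, d = 454.55 km
MON7→STA9: c = 0.152530 rad, d = 971.80 km
Total = 1777.93 + 454.55 + 971.80 = 3204.28 km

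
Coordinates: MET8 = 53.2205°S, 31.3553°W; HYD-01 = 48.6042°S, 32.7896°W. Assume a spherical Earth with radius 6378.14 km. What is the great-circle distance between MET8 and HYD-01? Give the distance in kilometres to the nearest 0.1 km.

523.6 km

Δφ = 4.6163°,  Δλ = -1.4343°
a = sin²(Δφ/2) + cos φ₁ cos φ₂ sin²(Δλ/2) = 0.001684
c = 2·arcsin(√a) = 0.082096 rad = 4.7038°
d = R·c = 6378.14 × 0.082096 = 523.6 km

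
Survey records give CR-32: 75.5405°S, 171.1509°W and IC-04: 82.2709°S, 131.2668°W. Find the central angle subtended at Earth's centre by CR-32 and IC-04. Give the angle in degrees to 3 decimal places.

Δφ = -6.7304°,  Δλ = 39.8841°
a = sin²(Δφ/2) + cos φ₁ cos φ₂ sin²(Δλ/2) = 0.007352
c = 2·arcsin(√a) = 0.171700 rad = 9.8377°

9.838°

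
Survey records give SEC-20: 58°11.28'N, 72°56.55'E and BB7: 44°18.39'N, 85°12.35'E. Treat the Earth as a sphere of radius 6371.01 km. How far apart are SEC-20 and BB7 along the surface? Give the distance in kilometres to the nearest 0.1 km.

SEC-20: φ = +58.18800°, λ = +72.94250°
BB7: φ = +44.30650°, λ = +85.20583°
Δφ = -13.8815°,  Δλ = 12.2633°
a = sin²(Δφ/2) + cos φ₁ cos φ₂ sin²(Δλ/2) = 0.018907
c = 2·arcsin(√a) = 0.275878 rad = 15.8066°
d = R·c = 6371.01 × 0.275878 = 1757.6 km

1757.6 km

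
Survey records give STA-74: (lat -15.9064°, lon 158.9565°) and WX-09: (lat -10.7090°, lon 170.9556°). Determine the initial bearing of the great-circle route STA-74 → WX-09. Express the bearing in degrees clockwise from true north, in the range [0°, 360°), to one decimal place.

67.5°

Δλ = 11.9991°
y = sin Δλ · cos φ₂ = 0.204276
x = cos φ₁ sin φ₂ − sin φ₁ cos φ₂ cos Δλ = 0.084704
θ = atan2(y, x) = 67.4785° → 67.4785° (mod 360°)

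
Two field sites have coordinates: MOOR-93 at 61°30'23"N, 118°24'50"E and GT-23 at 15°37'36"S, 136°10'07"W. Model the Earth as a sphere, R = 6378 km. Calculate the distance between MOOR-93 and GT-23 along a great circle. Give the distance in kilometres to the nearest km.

12360 km

MOOR-93: φ = +61.50639°, λ = +118.41389°
GT-23: φ = -15.62667°, λ = -136.16861°
Δφ = -77.1331°,  Δλ = 105.4175°
a = sin²(Δφ/2) + cos φ₁ cos φ₂ sin²(Δλ/2) = 0.679439
c = 2·arcsin(√a) = 1.937863 rad = 111.0313°
d = R·c = 6378 × 1.937863 = 12359.7 km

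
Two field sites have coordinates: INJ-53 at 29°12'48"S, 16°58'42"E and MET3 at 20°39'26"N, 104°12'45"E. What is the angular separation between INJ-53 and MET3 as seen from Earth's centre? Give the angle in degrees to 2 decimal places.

97.63°

INJ-53: φ = -29.21333°, λ = +16.97833°
MET3: φ = +20.65722°, λ = +104.21250°
Δφ = 49.8706°,  Δλ = 87.2342°
a = sin²(Δφ/2) + cos φ₁ cos φ₂ sin²(Δλ/2) = 0.566384
c = 2·arcsin(√a) = 1.703958 rad = 97.6296°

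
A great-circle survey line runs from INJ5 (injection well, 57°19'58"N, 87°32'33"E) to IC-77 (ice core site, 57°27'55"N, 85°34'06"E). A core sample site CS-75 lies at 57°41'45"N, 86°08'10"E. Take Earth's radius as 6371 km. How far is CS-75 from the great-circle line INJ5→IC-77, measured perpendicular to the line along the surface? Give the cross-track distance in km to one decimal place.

INJ5: φ = +57.33278°, λ = +87.54250°
IC-77: φ = +57.46528°, λ = +85.56833°
CS-75: φ = +57.69583°, λ = +86.13611°
δ₁₃ = central angle INJ5→CS-75 = 0.014627 rad  (haversine)
θ₁₃ = bearing INJ5→CS-75 = 296.263°,  θ₁₂ = bearing INJ5→IC-77 = 277.932°
dₓₜ = R·arcsin(sin δ₁₃ · sin(θ₁₃ − θ₁₂)) = 6371·arcsin(0.01463·sin(18.331°)) = 29.307 km
|dₓₜ| = 29.307 km

29.3 km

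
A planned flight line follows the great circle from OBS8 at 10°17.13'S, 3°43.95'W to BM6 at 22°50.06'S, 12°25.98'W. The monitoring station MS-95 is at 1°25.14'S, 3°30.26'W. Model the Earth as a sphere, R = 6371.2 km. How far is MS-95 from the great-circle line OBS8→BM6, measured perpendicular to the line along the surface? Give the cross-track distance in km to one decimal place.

OBS8: φ = -10.28550°, λ = -3.73250°
BM6: φ = -22.83433°, λ = -12.43300°
MS-95: φ = -1.41900°, λ = -3.50433°
δ₁₃ = central angle OBS8→MS-95 = 0.154800 rad  (haversine)
θ₁₃ = bearing OBS8→MS-95 = 1.480°,  θ₁₂ = bearing OBS8→BM6 = 212.461°
dₓₜ = R·arcsin(sin δ₁₃ · sin(θ₁₃ − θ₁₂)) = 6371.2·arcsin(0.15418·sin(-210.982°)) = 506.198 km
|dₓₜ| = 506.198 km

506.2 km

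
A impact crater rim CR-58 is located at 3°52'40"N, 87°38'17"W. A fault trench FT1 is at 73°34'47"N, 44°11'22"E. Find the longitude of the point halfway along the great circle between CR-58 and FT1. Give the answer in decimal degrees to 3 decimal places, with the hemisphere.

73.047°W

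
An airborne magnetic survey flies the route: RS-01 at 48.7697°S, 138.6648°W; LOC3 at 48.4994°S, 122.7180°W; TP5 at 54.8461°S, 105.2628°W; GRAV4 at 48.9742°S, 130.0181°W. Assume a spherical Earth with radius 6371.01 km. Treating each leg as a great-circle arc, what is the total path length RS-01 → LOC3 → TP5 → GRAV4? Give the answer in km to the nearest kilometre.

RS-01→LOC3: c = 0.183658 rad, d = 1170.08 km
LOC3→TP5: c = 0.218135 rad, d = 1389.74 km
TP5→GRAV4: c = 0.283714 rad, d = 1807.55 km
Total = 1170.08 + 1389.74 + 1807.55 = 4367.37 km

4367 km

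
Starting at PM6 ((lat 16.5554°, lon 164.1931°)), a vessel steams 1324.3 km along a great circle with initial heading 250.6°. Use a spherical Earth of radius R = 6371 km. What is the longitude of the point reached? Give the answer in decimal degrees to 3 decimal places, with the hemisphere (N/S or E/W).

δ = d/R = 1324.3/6371 = 0.207864 rad
φ₂ = arcsin(sin φ₁ cos δ + cos φ₁ sin δ cos θ)
   = arcsin(0.28494·0.97847 + 0.95854·0.20637·-0.33216) = 12.30421°
λ₂ = λ₁ + atan2(sin θ sin δ cos φ₁, cos δ − sin φ₁ sin φ₂) = 152.70121°

152.701°E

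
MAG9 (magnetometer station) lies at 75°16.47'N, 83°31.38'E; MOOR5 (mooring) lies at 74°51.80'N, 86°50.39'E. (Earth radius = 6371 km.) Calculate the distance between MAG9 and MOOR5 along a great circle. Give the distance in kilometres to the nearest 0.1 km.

105.4 km

MAG9: φ = +75.27450°, λ = +83.52300°
MOOR5: φ = +74.86333°, λ = +86.83983°
Δφ = -0.4112°,  Δλ = 3.3168°
a = sin²(Δφ/2) + cos φ₁ cos φ₂ sin²(Δλ/2) = 0.000068
c = 2·arcsin(√a) = 0.016549 rad = 0.9482°
d = R·c = 6371 × 0.016549 = 105.4 km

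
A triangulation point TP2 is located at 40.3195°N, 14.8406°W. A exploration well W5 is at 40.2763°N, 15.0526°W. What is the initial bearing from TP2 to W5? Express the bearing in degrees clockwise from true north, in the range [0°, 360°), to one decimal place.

Δλ = -0.2120°
y = sin Δλ · cos φ₂ = -0.002823
x = cos φ₁ sin φ₂ − sin φ₁ cos φ₂ cos Δλ = -0.000751
θ = atan2(y, x) = -104.8901° → 255.1099° (mod 360°)

255.1°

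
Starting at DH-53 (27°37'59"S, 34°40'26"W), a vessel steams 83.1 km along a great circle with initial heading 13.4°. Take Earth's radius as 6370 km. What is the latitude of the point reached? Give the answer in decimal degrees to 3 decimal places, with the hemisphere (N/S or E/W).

26.906°S

DH-53: φ = -27.63306°, λ = -34.67389°
δ = d/R = 83.1/6370 = 0.013046 rad
φ₂ = arcsin(sin φ₁ cos δ + cos φ₁ sin δ cos θ)
   = arcsin(-0.46381·0.99991 + 0.88594·0.01305·0.97278) = -26.90582°
λ₂ = λ₁ + atan2(sin θ sin δ cos φ₁, cos δ − sin φ₁ sin φ₂) = -34.47965°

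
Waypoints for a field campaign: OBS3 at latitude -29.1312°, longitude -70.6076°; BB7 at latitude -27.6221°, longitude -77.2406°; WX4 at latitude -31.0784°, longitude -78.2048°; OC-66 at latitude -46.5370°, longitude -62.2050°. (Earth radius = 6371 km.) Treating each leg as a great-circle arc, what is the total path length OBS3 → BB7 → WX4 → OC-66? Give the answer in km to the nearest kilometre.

OBS3→BB7: c = 0.105190 rad, d = 670.16 km
BB7→WX4: c = 0.062081 rad, d = 395.52 km
WX4→OC-66: c = 0.345219 rad, d = 2199.39 km
Total = 670.16 + 395.52 + 2199.39 = 3265.07 km

3265 km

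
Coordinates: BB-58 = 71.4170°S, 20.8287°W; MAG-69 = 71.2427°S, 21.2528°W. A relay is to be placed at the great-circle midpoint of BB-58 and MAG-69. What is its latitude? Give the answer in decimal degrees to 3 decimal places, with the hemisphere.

Bx = cos φ₂ cos Δλ = 0.321551,  By = cos φ₂ sin Δλ = -0.002380
φₘ = atan2(sin φ₁ + sin φ₂, √((cos φ₁ + Bx)² + By²)) = -71.32997°
λₘ = λ₁ + atan2(By, cos φ₁ + Bx) = -21.04170°

71.330°S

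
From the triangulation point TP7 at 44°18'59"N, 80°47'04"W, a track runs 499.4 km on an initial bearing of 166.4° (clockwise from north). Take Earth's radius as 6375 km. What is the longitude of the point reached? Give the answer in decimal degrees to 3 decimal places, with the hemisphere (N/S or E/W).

TP7: φ = +44.31639°, λ = -80.78444°
δ = d/R = 499.4/6375 = 0.078337 rad
φ₂ = arcsin(sin φ₁ cos δ + cos φ₁ sin δ cos θ)
   = arcsin(0.69862·0.99693 + 0.71549·0.07826·-0.97196) = 39.94523°
λ₂ = λ₁ + atan2(sin θ sin δ cos φ₁, cos δ − sin φ₁ sin φ₂) = -79.40908°

79.409°W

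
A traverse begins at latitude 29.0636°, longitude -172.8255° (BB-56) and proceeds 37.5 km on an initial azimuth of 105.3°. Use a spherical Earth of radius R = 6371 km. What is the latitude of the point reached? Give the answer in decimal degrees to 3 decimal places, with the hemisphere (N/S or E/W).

δ = d/R = 37.5/6371 = 0.005886 rad
φ₂ = arcsin(sin φ₁ cos δ + cos φ₁ sin δ cos θ)
   = arcsin(0.48578·0.99998 + 0.87408·0.00589·-0.26387) = 28.97410°
λ₂ = λ₁ + atan2(sin θ sin δ cos φ₁, cos δ − sin φ₁ sin φ₂) = -172.45367°

28.974°N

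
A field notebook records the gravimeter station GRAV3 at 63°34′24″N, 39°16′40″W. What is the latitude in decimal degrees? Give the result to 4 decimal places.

63.5733°N

63° + 34′/60 + 24″/3600 = 63 + 0.56667 + 0.00667 = 63.5733°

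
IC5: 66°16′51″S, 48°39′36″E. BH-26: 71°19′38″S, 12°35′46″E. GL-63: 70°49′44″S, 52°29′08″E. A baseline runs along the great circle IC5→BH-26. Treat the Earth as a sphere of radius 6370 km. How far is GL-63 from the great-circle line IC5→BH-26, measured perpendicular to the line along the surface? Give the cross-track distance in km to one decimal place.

489.9 km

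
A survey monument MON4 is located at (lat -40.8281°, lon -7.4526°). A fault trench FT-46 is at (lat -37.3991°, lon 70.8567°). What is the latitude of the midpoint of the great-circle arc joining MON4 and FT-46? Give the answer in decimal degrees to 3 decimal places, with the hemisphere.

Bx = cos φ₂ cos Δλ = 0.160973,  By = cos φ₂ sin Δλ = 0.777944
φₘ = atan2(sin φ₁ + sin φ₂, √((cos φ₁ + Bx)² + By²)) = -46.35131°
λₘ = λ₁ + atan2(By, cos φ₁ + Bx) = 32.83733°

46.351°S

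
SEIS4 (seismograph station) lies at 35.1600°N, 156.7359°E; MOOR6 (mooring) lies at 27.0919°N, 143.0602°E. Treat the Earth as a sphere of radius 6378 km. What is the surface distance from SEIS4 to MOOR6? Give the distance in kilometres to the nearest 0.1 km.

1580.1 km

Δφ = -8.0681°,  Δλ = -13.6757°
a = sin²(Δφ/2) + cos φ₁ cos φ₂ sin²(Δλ/2) = 0.015266
c = 2·arcsin(√a) = 0.247748 rad = 14.1949°
d = R·c = 6378 × 0.247748 = 1580.1 km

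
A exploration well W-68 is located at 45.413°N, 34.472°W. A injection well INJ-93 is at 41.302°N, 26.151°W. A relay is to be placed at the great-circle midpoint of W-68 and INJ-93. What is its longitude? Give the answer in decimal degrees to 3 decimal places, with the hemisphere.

30.170°W

Bx = cos φ₂ cos Δλ = 0.743333,  By = cos φ₂ sin Δλ = 0.108719
φₘ = atan2(sin φ₁ + sin φ₂, √((cos φ₁ + Bx)² + By²)) = 43.43289°
λₘ = λ₁ + atan2(By, cos φ₁ + Bx) = -30.17025°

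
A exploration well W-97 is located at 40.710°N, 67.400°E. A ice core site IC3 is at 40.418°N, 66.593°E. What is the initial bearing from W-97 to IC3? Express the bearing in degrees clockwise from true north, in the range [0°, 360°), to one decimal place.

244.8°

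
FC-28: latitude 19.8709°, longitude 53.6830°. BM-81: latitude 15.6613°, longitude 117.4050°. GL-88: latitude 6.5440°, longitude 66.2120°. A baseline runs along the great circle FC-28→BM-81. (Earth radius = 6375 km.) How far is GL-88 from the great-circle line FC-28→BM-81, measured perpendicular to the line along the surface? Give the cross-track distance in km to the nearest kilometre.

1596 km

δ₁₃ = central angle FC-28→GL-88 = 0.314921 rad  (haversine)
θ₁₃ = bearing FC-28→GL-88 = 135.908°,  θ₁₂ = bearing FC-28→BM-81 = 82.806°
dₓₜ = R·arcsin(sin δ₁₃ · sin(θ₁₃ − θ₁₂)) = 6375·arcsin(0.30974·sin(53.103°)) = 1595.724 km
|dₓₜ| = 1595.724 km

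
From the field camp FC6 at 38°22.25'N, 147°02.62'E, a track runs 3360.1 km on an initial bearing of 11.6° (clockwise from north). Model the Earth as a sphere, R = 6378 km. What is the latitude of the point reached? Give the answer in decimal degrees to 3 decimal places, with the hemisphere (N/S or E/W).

FC6: φ = +38.37083°, λ = +147.04367°
δ = d/R = 3360.1/6378 = 0.526827 rad
φ₂ = arcsin(sin φ₁ cos δ + cos φ₁ sin δ cos θ)
   = arcsin(0.62075·0.86441 + 0.78401·0.50279·0.97958) = 67.32741°
λ₂ = λ₁ + atan2(sin θ sin δ cos φ₁, cos δ − sin φ₁ sin φ₂) = 162.24919°

67.327°N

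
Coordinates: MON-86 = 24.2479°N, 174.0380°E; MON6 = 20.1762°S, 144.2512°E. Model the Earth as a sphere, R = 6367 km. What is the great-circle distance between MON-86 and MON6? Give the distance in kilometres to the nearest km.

5895 km

Δφ = -44.4241°,  Δλ = -29.7868°
a = sin²(Δφ/2) + cos φ₁ cos φ₂ sin²(Δλ/2) = 0.199447
c = 2·arcsin(√a) = 0.925912 rad = 53.0508°
d = R·c = 6367 × 0.925912 = 5895.3 km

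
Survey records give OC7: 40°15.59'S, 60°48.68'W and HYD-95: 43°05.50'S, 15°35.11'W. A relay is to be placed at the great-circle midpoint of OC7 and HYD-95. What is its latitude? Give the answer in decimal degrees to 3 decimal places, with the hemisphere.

43.959°S

OC7: φ = -40.25983°, λ = -60.81133°
HYD-95: φ = -43.09167°, λ = -15.58517°
Bx = cos φ₂ cos Δλ = 0.514331,  By = cos φ₂ sin Δλ = 0.518407
φₘ = atan2(sin φ₁ + sin φ₂, √((cos φ₁ + Bx)² + By²)) = -43.95893°
λₘ = λ₁ + atan2(By, cos φ₁ + Bx) = -38.72336°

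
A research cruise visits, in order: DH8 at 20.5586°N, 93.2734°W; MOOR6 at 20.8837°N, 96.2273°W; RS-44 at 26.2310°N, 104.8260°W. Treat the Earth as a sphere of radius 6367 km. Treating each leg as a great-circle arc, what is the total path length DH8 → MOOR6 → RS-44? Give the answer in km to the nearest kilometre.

1367 km

DH8→MOOR6: c = 0.048552 rad, d = 309.13 km
MOOR6→RS-44: c = 0.166156 rad, d = 1057.92 km
Total = 309.13 + 1057.92 = 1367.05 km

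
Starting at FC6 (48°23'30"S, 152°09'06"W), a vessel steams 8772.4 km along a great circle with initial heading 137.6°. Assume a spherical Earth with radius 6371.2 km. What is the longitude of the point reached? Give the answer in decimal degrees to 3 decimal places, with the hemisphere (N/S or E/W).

30.128°W

FC6: φ = -48.39167°, λ = -152.15167°
δ = d/R = 8772.4/6371.2 = 1.376883 rad
φ₂ = arcsin(sin φ₁ cos δ + cos φ₁ sin δ cos θ)
   = arcsin(-0.74770·0.19270 + 0.66403·0.98126·-0.73846) = -38.70066°
λ₂ = λ₁ + atan2(sin θ sin δ cos φ₁, cos δ − sin φ₁ sin φ₂) = -30.12785°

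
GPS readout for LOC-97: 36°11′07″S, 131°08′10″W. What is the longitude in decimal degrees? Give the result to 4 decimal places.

131.1361°W

131° + 8′/60 + 10″/3600 = 131 + 0.13333 + 0.00278 = 131.1361°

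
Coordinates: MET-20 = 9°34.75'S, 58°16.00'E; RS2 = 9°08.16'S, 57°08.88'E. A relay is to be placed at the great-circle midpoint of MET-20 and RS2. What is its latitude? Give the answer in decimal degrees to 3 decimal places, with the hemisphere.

9.358°S

MET-20: φ = -9.57917°, λ = +58.26667°
RS2: φ = -9.13600°, λ = +57.14800°
Bx = cos φ₂ cos Δλ = 0.987126,  By = cos φ₂ sin Δλ = -0.019276
φₘ = atan2(sin φ₁ + sin φ₂, √((cos φ₁ + Bx)² + By²)) = -9.35802°
λₘ = λ₁ + atan2(By, cos φ₁ + Bx) = 57.70698°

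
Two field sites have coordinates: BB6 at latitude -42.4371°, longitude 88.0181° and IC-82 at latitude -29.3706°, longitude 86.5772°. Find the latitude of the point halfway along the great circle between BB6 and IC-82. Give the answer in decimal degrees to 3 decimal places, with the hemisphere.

35.906°S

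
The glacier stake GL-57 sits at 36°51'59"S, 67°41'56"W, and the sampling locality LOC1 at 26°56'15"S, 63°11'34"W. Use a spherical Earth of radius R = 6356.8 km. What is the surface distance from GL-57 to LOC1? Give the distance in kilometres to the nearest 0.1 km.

GL-57: φ = -36.86639°, λ = -67.69889°
LOC1: φ = -26.93750°, λ = -63.19278°
Δφ = 9.9289°,  Δλ = 4.5061°
a = sin²(Δφ/2) + cos φ₁ cos φ₂ sin²(Δλ/2) = 0.008591
c = 2·arcsin(√a) = 0.185642 rad = 10.6365°
d = R·c = 6356.8 × 0.185642 = 1180.1 km

1180.1 km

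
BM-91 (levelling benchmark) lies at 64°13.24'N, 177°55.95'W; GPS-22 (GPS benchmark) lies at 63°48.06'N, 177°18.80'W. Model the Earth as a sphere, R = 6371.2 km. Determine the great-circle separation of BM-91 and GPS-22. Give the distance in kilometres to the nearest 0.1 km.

55.6 km

BM-91: φ = +64.22067°, λ = -177.93250°
GPS-22: φ = +63.80100°, λ = -177.31333°
Δφ = -0.4197°,  Δλ = 0.6192°
a = sin²(Δφ/2) + cos φ₁ cos φ₂ sin²(Δλ/2) = 0.000019
c = 2·arcsin(√a) = 0.008722 rad = 0.4997°
d = R·c = 6371.2 × 0.008722 = 55.6 km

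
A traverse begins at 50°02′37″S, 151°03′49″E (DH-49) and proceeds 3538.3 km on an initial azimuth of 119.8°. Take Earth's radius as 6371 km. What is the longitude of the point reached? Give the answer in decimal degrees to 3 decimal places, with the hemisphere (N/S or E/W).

DH-49: φ = -50.04361°, λ = +151.06361°
δ = d/R = 3538.3/6371 = 0.555376 rad
φ₂ = arcsin(sin φ₁ cos δ + cos φ₁ sin δ cos θ)
   = arcsin(-0.76653·0.84970 + 0.64220·0.52726·-0.49697) = -55.04535°
λ₂ = λ₁ + atan2(sin θ sin δ cos φ₁, cos δ − sin φ₁ sin φ₂) = -155.93973°

155.940°W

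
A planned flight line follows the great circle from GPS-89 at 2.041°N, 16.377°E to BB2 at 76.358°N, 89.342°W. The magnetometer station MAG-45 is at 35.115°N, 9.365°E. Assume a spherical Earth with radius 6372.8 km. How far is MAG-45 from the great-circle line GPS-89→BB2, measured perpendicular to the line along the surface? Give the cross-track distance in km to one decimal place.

δ₁₃ = central angle GPS-89→MAG-45 = 0.588360 rad  (haversine)
θ₁₃ = bearing GPS-89→MAG-45 = 349.634°,  θ₁₂ = bearing GPS-89→BB2 = 346.872°
dₓₜ = R·arcsin(sin δ₁₃ · sin(θ₁₃ − θ₁₂)) = 6372.8·arcsin(0.55500·sin(2.763°)) = 170.498 km
|dₓₜ| = 170.498 km

170.5 km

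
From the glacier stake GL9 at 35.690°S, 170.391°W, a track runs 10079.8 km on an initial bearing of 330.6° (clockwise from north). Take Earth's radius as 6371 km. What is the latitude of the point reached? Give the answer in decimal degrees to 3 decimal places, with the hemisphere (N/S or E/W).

δ = d/R = 10079.8/6371 = 1.582138 rad
φ₂ = arcsin(sin φ₁ cos δ + cos φ₁ sin δ cos θ)
   = arcsin(-0.58340·-0.01134 + 0.81219·0.99994·0.87121) = 45.57424°
λ₂ = λ₁ + atan2(sin θ sin δ cos φ₁, cos δ − sin φ₁ sin φ₂) = 145.08069°

45.574°N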